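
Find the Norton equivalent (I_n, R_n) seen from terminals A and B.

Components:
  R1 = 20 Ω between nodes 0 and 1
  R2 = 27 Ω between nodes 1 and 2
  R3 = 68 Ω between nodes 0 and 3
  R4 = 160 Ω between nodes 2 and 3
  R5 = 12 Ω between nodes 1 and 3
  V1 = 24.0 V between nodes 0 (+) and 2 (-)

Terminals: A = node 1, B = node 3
Find the Thévenin equivalent first; then I_n = V_th/R_th and R_n = R_th.
Step 1 — V_th is the open-circuit voltage V_A - V_B (nothing connected across the terminals).
Nodal analysis, taking node 2 as the 0 V reference.
Source V1 fixes V_0 = 24 V.
KCL at each unknown node (sum of currents leaving = 0; resistances in Ω):
  Node 1: (V_1 - 24)/20 + (V_1 - 0)/27 + (V_1 - V_3)/12 = 0
  Node 3: (V_3 - 24)/68 + (V_3 - 0)/160 + (V_3 - V_1)/12 = 0
Collecting terms (coefficients in siemens):
  0.1704·V_1 - 0.08333·V_3 = 1.2
  0.1043·V_3 - 0.08333·V_1 = 0.3529
Determinant D = (0.1704)(0.1043) - (-0.08333)(-0.08333) = 0.01082
V_1 = [(1.2)(0.1043) - (-0.08333)(0.3529)]/D = 14.28 V
V_3 = [(0.1704)(0.3529) - (1.2)(-0.08333)]/D = 14.79 V
V_th = V_1 - V_3 = 14.28 - 14.79 = -0.5148 V
Step 2 — R_th: zero the source — replace V1 by a short circuit (node 2 merges into node 0) — and find the resistance seen between A (node 1) and B (node 3).
Reduce the network between node 1 (A) and node 3 (B) by series/parallel combination:
  Rp1 = R1 ‖ R2 (parallel, both between nodes 0 and 1) = 1/(1/20 + 1/27) = 11.49 Ω
  Rp2 = R3 ‖ R4 (parallel, both between nodes 0 and 3) = 1/(1/68 + 1/160) = 47.72 Ω
  Rs1 = Rp1 + Rp2 (series, joined only at node 0) = 11.49 + 47.72 = 59.21 Ω
  Rp3 = R5 ‖ Rs1 (parallel, both between nodes 1 and 3) = 1/(1/12 + 1/59.21) = 9.978 Ω
R_th = 9.978 Ω
I_n = V_th/R_th = -0.5148/9.978 = -0.0516 A, and R_n = R_th = 9.978 Ω

Final answer: I_n = -0.0516 A, R_n = 9.978 Ω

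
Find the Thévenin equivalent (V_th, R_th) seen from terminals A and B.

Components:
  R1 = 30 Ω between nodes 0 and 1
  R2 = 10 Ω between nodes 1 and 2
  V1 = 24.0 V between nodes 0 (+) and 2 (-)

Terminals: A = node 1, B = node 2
Step 1 — V_th is the open-circuit voltage V_A - V_B (nothing connected across the terminals).
Nodal analysis, taking node 2 as the 0 V reference.
Source V1 fixes V_0 = 24 V.
KCL at each unknown node (sum of currents leaving = 0; resistances in Ω):
  Node 1: (V_1 - 24)/30 + (V_1 - 0)/10 = 0
Collecting terms: 0.1333 × V_1 = 0.8  =>  V_1 = 6 V
V_th = V_1 - V_2 = 6 - 0 = 6 V
Step 2 — R_th: zero the source — replace V1 by a short circuit (node 2 merges into node 0) — and find the resistance seen between A (node 1) and B (node 0).
Reduce the network between node 1 (A) and node 0 (B) by series/parallel combination:
  Rp1 = R1 ‖ R2 (parallel, both between nodes 0 and 1) = 1/(1/30 + 1/10) = 7.5 Ω
R_th = 7.5 Ω

Final answer: V_th = 6 V, R_th = 7.5 Ω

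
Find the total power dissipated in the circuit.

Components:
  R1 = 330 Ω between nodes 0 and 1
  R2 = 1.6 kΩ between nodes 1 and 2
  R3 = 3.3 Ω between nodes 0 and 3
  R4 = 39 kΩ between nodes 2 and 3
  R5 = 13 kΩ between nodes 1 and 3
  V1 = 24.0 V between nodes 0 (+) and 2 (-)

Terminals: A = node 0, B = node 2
Nodal analysis, taking node 2 as the 0 V reference.
Source V1 fixes V_0 = 24 V.
KCL at each unknown node (sum of currents leaving = 0; resistances in Ω):
  Node 1: (V_1 - 24)/330 + (V_1 - 0)/1600 + (V_1 - V_3)/13000 = 0
  Node 3: (V_3 - 24)/3.3 + (V_3 - 0)/39000 + (V_3 - V_1)/13000 = 0
Collecting terms (coefficients in siemens):
  0.003732·V_1 - 0.00007692·V_3 = 0.07273
  0.3031·V_3 - 0.00007692·V_1 = 7.273
Determinant D = (0.003732)(0.3031) - (-0.00007692)(-0.00007692) = 0.001131
V_1 = [(0.07273)(0.3031) - (-0.00007692)(7.273)]/D = 19.98 V
V_3 = [(0.003732)(7.273) - (0.07273)(-0.00007692)]/D = 24 V
Power in each resistor, P = (ΔV)²/R:
  P_R1 = (24 - 19.98)²/330 = 0.04895 W
  P_R2 = (19.98 - 0)²/1600 = 0.2495 W
  P_R3 = (24 - 24)²/3.3 = 0.000002819 W
  P_R4 = (0 - 24)²/39000 = 0.01477 W
  P_R5 = (19.98 - 24)²/13000 = 0.001241 W
P_total = P_R1 + P_R2 + P_R3 + P_R4 + P_R5 = 0.3145 W

Final answer: 0.3145 W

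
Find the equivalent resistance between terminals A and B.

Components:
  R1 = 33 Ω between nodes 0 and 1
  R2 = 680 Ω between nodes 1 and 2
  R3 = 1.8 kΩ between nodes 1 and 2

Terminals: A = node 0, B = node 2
Reduce the network between node 0 (A) and node 2 (B) by series/parallel combination:
  Rp1 = R2 ‖ R3 (parallel, both between nodes 1 and 2) = 1/(1/680 + 1/1800) = 493.5 Ω
  Rs1 = R1 + Rp1 (series, joined only at node 1) = 33 + 493.5 = 526.5 Ω
R_eq = 526.5 Ω

Final answer: 526.5 Ω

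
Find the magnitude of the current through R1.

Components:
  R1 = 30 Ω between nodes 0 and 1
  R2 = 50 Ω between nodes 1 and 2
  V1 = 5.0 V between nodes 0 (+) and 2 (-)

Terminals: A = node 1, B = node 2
Nodal analysis, taking node 2 as the 0 V reference.
Source V1 fixes V_0 = 5 V.
KCL at each unknown node (sum of currents leaving = 0; resistances in Ω):
  Node 1: (V_1 - 5)/30 + (V_1 - 0)/50 = 0
Collecting terms: 0.05333 × V_1 = 0.1667  =>  V_1 = 3.125 V
I_R1 = (V_0 - V_1)/R1 = (5 - 3.125)/30 = 0.0625 A
|I_R1| = 0.0625 A

Final answer: |I_R1| = 0.0625 A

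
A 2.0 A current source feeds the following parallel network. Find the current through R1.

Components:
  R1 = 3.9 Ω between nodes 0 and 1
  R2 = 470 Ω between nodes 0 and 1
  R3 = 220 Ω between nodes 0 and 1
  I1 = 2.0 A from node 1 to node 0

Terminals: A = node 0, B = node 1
All resistors sit directly between nodes 0 and 1, so they are in parallel and share one voltage V; the full source current 2 A splits among them.
1/R_par = 1/3.9 + 1/470 + 1/220 = 0.2631 S  =>  R_par = 3.801 Ω
V = I × R_par = 2 × 3.801 = 7.602 V
I_R1 = V/R1 = 7.602/3.9 = 1.949 A

Final answer: 1.949 A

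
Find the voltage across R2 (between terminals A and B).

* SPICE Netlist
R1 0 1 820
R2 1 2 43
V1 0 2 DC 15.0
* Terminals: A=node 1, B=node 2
R1 and R2 are in series across V1 (node 0 → node 1 → node 2), and the output A–B is taken across R2, so this is a voltage divider.
Series current: I = V1/(R1 + R2) = 15/(820 + 43) = 15/863 = 0.01738 A
V_R2 = I × R2 = V1 × R2/(R1 + R2) = 15 × 43/863 = 0.7474 V

Final answer: 0.7474 V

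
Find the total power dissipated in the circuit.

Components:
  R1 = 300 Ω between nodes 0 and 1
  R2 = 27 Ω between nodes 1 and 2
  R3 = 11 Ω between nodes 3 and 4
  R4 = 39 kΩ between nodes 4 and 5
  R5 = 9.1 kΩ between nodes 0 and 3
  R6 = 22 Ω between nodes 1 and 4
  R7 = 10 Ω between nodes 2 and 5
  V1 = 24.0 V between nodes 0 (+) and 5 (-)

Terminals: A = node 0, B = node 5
Nodal analysis, taking node 5 as the 0 V reference.
Source V1 fixes V_0 = 24 V.
KCL at each unknown node (sum of currents leaving = 0; resistances in Ω):
  Node 1: (V_1 - 24)/300 + (V_1 - V_2)/27 + (V_1 - V_4)/22 = 0
  Node 2: (V_2 - V_1)/27 + (V_2 - 0)/10 = 0
  Node 3: (V_3 - V_4)/11 + (V_3 - 24)/9100 = 0
  Node 4: (V_4 - V_3)/11 + (V_4 - 0)/39000 + (V_4 - V_1)/22 = 0
Collecting terms (coefficients in siemens):
  0.08582·V_1 - 0.03704·V_2 - 0.04545·V_4 = 0.08
  0.137·V_2 - 0.03704·V_1 = 0
  0.09102·V_3 - 0.09091·V_4 = 0.002637
  0.1364·V_4 - 0.04545·V_1 - 0.09091·V_3 = 0
Solving these 4 simultaneous equations (Gaussian elimination) gives:
  V_1 = 2.709 V, V_2 = 0.7323 V, V_3 = 2.785 V, V_4 = 2.759 V
Power in each resistor, P = (ΔV)²/R:
  P_R1 = (24 - 2.709)²/300 = 1.511 W
  P_R2 = (2.709 - 0.7323)²/27 = 0.1448 W
  P_R3 = (2.785 - 2.759)²/11 = 0.00005979 W
  P_R4 = (2.759 - 0)²/39000 = 0.0001952 W
  P_R5 = (24 - 2.785)²/9100 = 0.04946 W
  P_R6 = (2.709 - 2.759)²/22 = 0.0001124 W
  P_R7 = (0.7323 - 0)²/10 = 0.05362 W
P_total = P_R1 + P_R2 + P_R3 + P_R4 + P_R5 + P_R6 + P_R7 = 1.759 W

Final answer: 1.759 W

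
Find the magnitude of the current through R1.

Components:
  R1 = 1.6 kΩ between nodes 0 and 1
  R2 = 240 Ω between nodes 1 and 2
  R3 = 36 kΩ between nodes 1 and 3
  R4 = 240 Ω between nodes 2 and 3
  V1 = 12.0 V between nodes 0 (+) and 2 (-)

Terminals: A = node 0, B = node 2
Nodal analysis, taking node 2 as the 0 V reference.
Source V1 fixes V_0 = 12 V.
KCL at each unknown node (sum of currents leaving = 0; resistances in Ω):
  Node 1: (V_1 - 12)/1600 + (V_1 - 0)/240 + (V_1 - V_3)/36000 = 0
  Node 3: (V_3 - V_1)/36000 + (V_3 - 0)/240 = 0
Collecting terms (coefficients in siemens):
  0.004819·V_1 - 0.00002778·V_3 = 0.0075
  0.004194·V_3 - 0.00002778·V_1 = 0
Determinant D = (0.004819)(0.004194) - (-0.00002778)(-0.00002778) = 0.00002021
V_1 = [(0.0075)(0.004194) - (-0.00002778)(0)]/D = 1.556 V
V_3 = [(0.004819)(0) - (0.0075)(-0.00002778)]/D = 0.01031 V
I_R1 = (V_0 - V_1)/R1 = (12 - 1.556)/1600 = 0.006527 A
|I_R1| = 0.006527 A

Final answer: |I_R1| = 0.006527 A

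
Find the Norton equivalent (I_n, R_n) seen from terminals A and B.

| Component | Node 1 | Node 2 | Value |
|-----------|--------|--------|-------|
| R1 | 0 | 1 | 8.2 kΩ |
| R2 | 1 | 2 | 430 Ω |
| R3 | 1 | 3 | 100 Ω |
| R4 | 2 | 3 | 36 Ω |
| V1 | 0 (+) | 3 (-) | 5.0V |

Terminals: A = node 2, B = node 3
Find the Thévenin equivalent first; then I_n = V_th/R_th and R_n = R_th.
Step 1 — V_th is the open-circuit voltage V_A - V_B (nothing connected across the terminals).
Nodal analysis, taking node 3 as the 0 V reference.
Source V1 fixes V_0 = 5 V.
KCL at each unknown node (sum of currents leaving = 0; resistances in Ω):
  Node 1: (V_1 - 5)/8200 + (V_1 - V_2)/430 + (V_1 - 0)/100 = 0
  Node 2: (V_2 - V_1)/430 + (V_2 - 0)/36 = 0
Collecting terms (coefficients in siemens):
  0.01245·V_1 - 0.002326·V_2 = 0.0006098
  0.0301·V_2 - 0.002326·V_1 = 0
Determinant D = (0.01245)(0.0301) - (-0.002326)(-0.002326) = 0.0003693
V_1 = [(0.0006098)(0.0301) - (-0.002326)(0)]/D = 0.0497 V
V_2 = [(0.01245)(0) - (0.0006098)(-0.002326)]/D = 0.00384 V
V_th = V_2 - V_3 = 0.00384 - 0 = 0.00384 V
Step 2 — R_th: zero the source — replace V1 by a short circuit (node 3 merges into node 0) — and find the resistance seen between A (node 2) and B (node 0).
Reduce the network between node 2 (A) and node 0 (B) by series/parallel combination:
  Rp1 = R1 ‖ R3 (parallel, both between nodes 0 and 1) = 1/(1/8200 + 1/100) = 98.8 Ω
  Rs1 = R2 + Rp1 (series, joined only at node 1) = 430 + 98.8 = 528.8 Ω
  Rp2 = R4 ‖ Rs1 (parallel, both between nodes 0 and 2) = 1/(1/36 + 1/528.8) = 33.71 Ω
R_th = 33.71 Ω
I_n = V_th/R_th = 0.00384/33.71 = 0.0001139 A, and R_n = R_th = 33.71 Ω

Final answer: I_n = 0.0001139 A, R_n = 33.71 Ω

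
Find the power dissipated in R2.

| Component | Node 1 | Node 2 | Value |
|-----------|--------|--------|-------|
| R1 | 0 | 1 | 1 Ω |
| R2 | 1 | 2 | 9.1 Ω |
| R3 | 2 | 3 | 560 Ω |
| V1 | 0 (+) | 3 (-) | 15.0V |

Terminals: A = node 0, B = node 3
Nodal analysis, taking node 3 as the 0 V reference.
Source V1 fixes V_0 = 15 V.
KCL at each unknown node (sum of currents leaving = 0; resistances in Ω):
  Node 1: (V_1 - 15)/1 + (V_1 - V_2)/9.1 = 0
  Node 2: (V_2 - V_1)/9.1 + (V_2 - 0)/560 = 0
Collecting terms (coefficients in siemens):
  1.11·V_1 - 0.1099·V_2 = 15
  0.1117·V_2 - 0.1099·V_1 = 0
Determinant D = (1.11)(0.1117) - (-0.1099)(-0.1099) = 0.1119
V_1 = [(15)(0.1117) - (-0.1099)(0)]/D = 14.97 V
V_2 = [(1.11)(0) - (15)(-0.1099)]/D = 14.73 V
I_R2 = (V_1 - V_2)/R2 = (14.97 - 14.73)/9.1 = 0.02631 A
P_R2 = I_R2² × R2 = (0.02631)² × 9.1 = 0.0063 W

Final answer: 0.0063 W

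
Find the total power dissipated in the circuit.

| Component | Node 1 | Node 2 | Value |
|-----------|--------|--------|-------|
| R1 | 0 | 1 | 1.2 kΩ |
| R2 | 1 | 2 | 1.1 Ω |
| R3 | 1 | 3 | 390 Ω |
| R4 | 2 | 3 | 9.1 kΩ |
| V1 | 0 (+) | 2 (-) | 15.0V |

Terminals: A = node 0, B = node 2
Nodal analysis, taking node 2 as the 0 V reference.
Source V1 fixes V_0 = 15 V.
KCL at each unknown node (sum of currents leaving = 0; resistances in Ω):
  Node 1: (V_1 - 15)/1200 + (V_1 - 0)/1.1 + (V_1 - V_3)/390 = 0
  Node 3: (V_3 - V_1)/390 + (V_3 - 0)/9100 = 0
Collecting terms (coefficients in siemens):
  0.9125·V_1 - 0.002564·V_3 = 0.0125
  0.002674·V_3 - 0.002564·V_1 = 0
Determinant D = (0.9125)(0.002674) - (-0.002564)(-0.002564) = 0.002433
V_1 = [(0.0125)(0.002674) - (-0.002564)(0)]/D = 0.01374 V
V_3 = [(0.9125)(0) - (0.0125)(-0.002564)]/D = 0.01317 V
Power in each resistor, P = (ΔV)²/R:
  P_R1 = (15 - 0.01374)²/1200 = 0.1872 W
  P_R2 = (0.01374 - 0)²/1.1 = 0.0001715 W
  P_R3 = (0.01374 - 0.01317)²/390 = 0.000000000817 W
  P_R4 = (0 - 0.01317)²/9100 = 0.00000001906 W
P_total = P_R1 + P_R2 + P_R3 + P_R4 = 0.1873 W

Final answer: 0.1873 W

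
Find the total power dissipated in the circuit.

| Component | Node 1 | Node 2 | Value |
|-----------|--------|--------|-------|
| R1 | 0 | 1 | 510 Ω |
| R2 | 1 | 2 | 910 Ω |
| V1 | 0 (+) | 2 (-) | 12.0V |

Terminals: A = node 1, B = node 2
Nodal analysis, taking node 2 as the 0 V reference.
Source V1 fixes V_0 = 12 V.
KCL at each unknown node (sum of currents leaving = 0; resistances in Ω):
  Node 1: (V_1 - 12)/510 + (V_1 - 0)/910 = 0
Collecting terms: 0.00306 × V_1 = 0.02353  =>  V_1 = 7.69 V
Power in each resistor, P = (ΔV)²/R:
  P_R1 = (12 - 7.69)²/510 = 0.03642 W
  P_R2 = (7.69 - 0)²/910 = 0.06499 W
P_total = P_R1 + P_R2 = 0.1014 W

Final answer: 0.1014 W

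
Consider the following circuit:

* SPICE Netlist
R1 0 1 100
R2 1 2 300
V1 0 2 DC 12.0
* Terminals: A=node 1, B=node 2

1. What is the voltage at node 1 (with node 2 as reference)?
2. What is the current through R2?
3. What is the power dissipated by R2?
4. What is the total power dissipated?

Nodal analysis, taking node 2 as the 0 V reference.
Source V1 fixes V_0 = 12 V.
KCL at each unknown node (sum of currents leaving = 0; resistances in Ω):
  Node 1: (V_1 - 12)/100 + (V_1 - 0)/300 = 0
Collecting terms: 0.01333 × V_1 = 0.12  =>  V_1 = 9 V
Part 1:
  Read off the nodal solution: V_1 = 9 V
Part 2:
  I_R2 = (V_1 - V_2)/R2 = (9 - 0)/300 = 0.03 A
  Magnitude: I_R2 = 0.03 A
Part 3:
  I_R2 = (V_1 - V_2)/R2 = (9 - 0)/300 = 0.03 A
  P_R2 = I_R2² × R2 = (0.03)² × 300 = 0.27 W
Part 4:
  Power in each resistor, P = (ΔV)²/R:
    P_R1 = (12 - 9)²/100 = 0.09 W
    P_R2 = (9 - 0)²/300 = 0.27 W
  P_total = P_R1 + P_R2 = 0.36 W

Final answers:
1. V_1 = 9 V
2. I_R2 = 0.03 A
3. P_R2 = 0.27 W
4. P_total = 0.36 W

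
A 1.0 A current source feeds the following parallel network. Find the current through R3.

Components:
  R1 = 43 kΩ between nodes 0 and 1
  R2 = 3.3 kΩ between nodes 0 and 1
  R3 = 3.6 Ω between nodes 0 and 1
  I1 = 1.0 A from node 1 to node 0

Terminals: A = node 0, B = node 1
All resistors sit directly between nodes 0 and 1, so they are in parallel and share one voltage V; the full source current 1 A splits among them.
1/R_par = 1/43000 + 1/3300 + 1/3.6 = 0.2781 S  =>  R_par = 3.596 Ω
V = I × R_par = 1 × 3.596 = 3.596 V
I_R3 = V/R3 = 3.596/3.6 = 0.9988 A

Final answer: 0.9988 A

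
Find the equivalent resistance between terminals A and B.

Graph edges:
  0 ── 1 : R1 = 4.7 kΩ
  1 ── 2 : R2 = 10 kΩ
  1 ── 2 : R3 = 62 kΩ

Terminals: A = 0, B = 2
Reduce the network between node 0 (A) and node 2 (B) by series/parallel combination:
  Rp1 = R2 ‖ R3 (parallel, both between nodes 1 and 2) = 1/(1/10000 + 1/62000) = 8611 Ω
  Rs1 = R1 + Rp1 (series, joined only at node 1) = 4700 + 8611 = 13310 Ω
R_eq = 13.31 kΩ

Final answer: 13.31 kΩ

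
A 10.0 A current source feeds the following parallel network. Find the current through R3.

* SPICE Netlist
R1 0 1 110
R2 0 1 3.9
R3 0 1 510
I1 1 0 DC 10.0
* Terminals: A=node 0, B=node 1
All resistors sit directly between nodes 0 and 1, so they are in parallel and share one voltage V; the full source current 10 A splits among them.
1/R_par = 1/110 + 1/3.9 + 1/510 = 0.2675 S  =>  R_par = 3.739 Ω
V = I × R_par = 10 × 3.739 = 37.39 V
I_R3 = V/R3 = 37.39/510 = 0.07331 A

Final answer: 0.07331 A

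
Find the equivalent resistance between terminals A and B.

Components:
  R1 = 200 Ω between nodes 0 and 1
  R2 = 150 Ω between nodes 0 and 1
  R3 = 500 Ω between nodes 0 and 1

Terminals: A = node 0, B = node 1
Reduce the network between node 0 (A) and node 1 (B) by series/parallel combination:
  Rp1 = R1 ‖ R2 ‖ R3 (parallel, all between nodes 0 and 1) = 1/(1/200 + 1/150 + 1/500) = 73.17 Ω
R_eq = 73.17 Ω

Final answer: 73.17 Ω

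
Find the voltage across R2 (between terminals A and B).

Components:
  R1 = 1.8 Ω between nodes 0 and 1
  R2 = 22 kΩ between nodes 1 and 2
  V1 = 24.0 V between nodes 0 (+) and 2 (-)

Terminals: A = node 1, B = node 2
R1 and R2 are in series across V1 (node 0 → node 1 → node 2), and the output A–B is taken across R2, so this is a voltage divider.
Series current: I = V1/(R1 + R2) = 24/(1.8 + 22000) = 24/22000 = 0.001091 A
V_R2 = I × R2 = V1 × R2/(R1 + R2) = 24 × 22000/22000 = 24 V

Final answer: 24 V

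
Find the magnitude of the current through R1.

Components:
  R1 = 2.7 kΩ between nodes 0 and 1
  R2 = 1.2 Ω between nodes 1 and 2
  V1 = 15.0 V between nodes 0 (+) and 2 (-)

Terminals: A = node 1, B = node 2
Nodal analysis, taking node 2 as the 0 V reference.
Source V1 fixes V_0 = 15 V.
KCL at each unknown node (sum of currents leaving = 0; resistances in Ω):
  Node 1: (V_1 - 15)/2700 + (V_1 - 0)/1.2 = 0
Collecting terms: 0.8337 × V_1 = 0.005556  =>  V_1 = 0.006664 V
I_R1 = (V_0 - V_1)/R1 = (15 - 0.006664)/2700 = 0.005553 A
|I_R1| = 0.005553 A

Final answer: |I_R1| = 0.005553 A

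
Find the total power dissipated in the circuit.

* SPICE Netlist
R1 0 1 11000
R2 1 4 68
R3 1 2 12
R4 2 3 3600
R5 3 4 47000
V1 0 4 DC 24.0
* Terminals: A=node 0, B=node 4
Nodal analysis, taking node 4 as the 0 V reference.
Source V1 fixes V_0 = 24 V.
KCL at each unknown node (sum of currents leaving = 0; resistances in Ω):
  Node 1: (V_1 - 24)/11000 + (V_1 - 0)/68 + (V_1 - V_2)/12 = 0
  Node 2: (V_2 - V_1)/12 + (V_2 - V_3)/3600 = 0
  Node 3: (V_3 - V_2)/3600 + (V_3 - 0)/47000 = 0
Collecting terms (coefficients in siemens):
  0.09813·V_1 - 0.08333·V_2 = 0.002182
  0.08361·V_2 - 0.08333·V_1 - 0.0002778·V_3 = 0
  0.0002991·V_3 - 0.0002778·V_2 = 0
Solving these 3 simultaneous equations (Gaussian elimination) gives:
  V_1 = 0.1473 V, V_2 = 0.1472 V, V_3 = 0.1367 V
Power in each resistor, P = (ΔV)²/R:
  P_R1 = (24 - 0.1473)²/11000 = 0.05172 W
  P_R2 = (0.1473 - 0)²/68 = 0.0003189 W
  P_R3 = (0.1473 - 0.1472)²/12 = 0.0000000001016 W
  P_R4 = (0.1472 - 0.1367)²/3600 = 0.00000003047 W
  P_R5 = (0.1367 - 0)²/47000 = 0.0000003979 W
P_total = P_R1 + P_R2 + P_R3 + P_R4 + P_R5 = 0.05204 W

Final answer: 0.05204 W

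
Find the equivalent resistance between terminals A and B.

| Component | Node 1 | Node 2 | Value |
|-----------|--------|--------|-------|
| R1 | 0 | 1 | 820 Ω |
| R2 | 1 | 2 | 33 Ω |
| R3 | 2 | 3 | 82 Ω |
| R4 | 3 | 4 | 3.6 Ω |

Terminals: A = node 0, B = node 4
Reduce the network between node 0 (A) and node 4 (B) by series/parallel combination:
  Rs1 = R1 + R2 (series, joined only at node 1) = 820 + 33 = 853 Ω
  Rs2 = R3 + Rs1 (series, joined only at node 2) = 82 + 853 = 935 Ω
  Rs3 = R4 + Rs2 (series, joined only at node 3) = 3.6 + 935 = 938.6 Ω
R_eq = 938.6 Ω

Final answer: 938.6 Ω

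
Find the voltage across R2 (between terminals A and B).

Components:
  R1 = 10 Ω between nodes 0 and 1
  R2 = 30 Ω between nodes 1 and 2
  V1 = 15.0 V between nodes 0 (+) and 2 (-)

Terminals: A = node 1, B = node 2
R1 and R2 are in series across V1 (node 0 → node 1 → node 2), and the output A–B is taken across R2, so this is a voltage divider.
Series current: I = V1/(R1 + R2) = 15/(10 + 30) = 15/40 = 0.375 A
V_R2 = I × R2 = V1 × R2/(R1 + R2) = 15 × 30/40 = 11.25 V

Final answer: 11.25 V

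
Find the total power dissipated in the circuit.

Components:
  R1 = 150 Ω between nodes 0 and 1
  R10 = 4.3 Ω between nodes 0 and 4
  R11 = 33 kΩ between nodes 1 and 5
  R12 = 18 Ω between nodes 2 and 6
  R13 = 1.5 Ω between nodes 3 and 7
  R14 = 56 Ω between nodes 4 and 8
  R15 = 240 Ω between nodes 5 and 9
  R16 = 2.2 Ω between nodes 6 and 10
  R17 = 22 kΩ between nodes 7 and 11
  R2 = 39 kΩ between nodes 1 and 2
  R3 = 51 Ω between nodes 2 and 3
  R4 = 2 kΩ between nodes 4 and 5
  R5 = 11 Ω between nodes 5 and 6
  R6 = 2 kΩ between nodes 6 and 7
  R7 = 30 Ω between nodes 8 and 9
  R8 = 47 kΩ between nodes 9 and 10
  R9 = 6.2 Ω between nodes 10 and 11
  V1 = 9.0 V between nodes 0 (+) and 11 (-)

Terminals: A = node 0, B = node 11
Nodal analysis, taking node 11 as the 0 V reference.
Source V1 fixes V_0 = 9 V.
KCL at each unknown node (sum of currents leaving = 0; resistances in Ω):
  Node 1: (V_1 - 9)/150 + (V_1 - V_2)/39000 + (V_1 - V_5)/33000 = 0
  Node 2: (V_2 - V_1)/39000 + (V_2 - V_3)/51 + (V_2 - V_6)/18 = 0
  Node 3: (V_3 - V_2)/51 + (V_3 - V_7)/1.5 = 0
  Node 4: (V_4 - V_5)/2000 + (V_4 - 9)/4.3 + (V_4 - V_8)/56 = 0
  Node 5: (V_5 - V_4)/2000 + (V_5 - V_6)/11 + (V_5 - V_1)/33000 + (V_5 - V_9)/240 = 0
  Node 6: (V_6 - V_5)/11 + (V_6 - V_7)/2000 + (V_6 - V_2)/18 + (V_6 - V_10)/2.2 = 0
  Node 7: (V_7 - V_6)/2000 + (V_7 - V_3)/1.5 + (V_7 - 0)/22000 = 0
  Node 8: (V_8 - V_9)/30 + (V_8 - V_4)/56 = 0
  Node 9: (V_9 - V_8)/30 + (V_9 - V_10)/47000 + (V_9 - V_5)/240 = 0
  Node 10: (V_10 - V_9)/47000 + (V_10 - 0)/6.2 + (V_10 - V_6)/2.2 = 0
Collecting terms (coefficients in siemens):
  0.006723·V_1 - 0.00002564·V_2 - 0.0000303·V_5 = 0.06
  0.07519·V_2 - 0.00002564·V_1 - 0.01961·V_3 - 0.05556·V_6 = 0
  0.6863·V_3 - 0.01961·V_2 - 0.6667·V_7 = 0
  0.2509·V_4 - 0.0005·V_5 - 0.01786·V_8 = 2.093
  0.09561·V_5 - 0.0000303·V_1 - 0.0005·V_4 - 0.09091·V_6 - 0.004167·V_9 = 0
  0.6015·V_6 - 0.05556·V_2 - 0.09091·V_5 - 0.0005·V_7 - 0.4545·V_10 = 0
  0.6672·V_7 - 0.6667·V_3 - 0.0005·V_6 = 0
  0.05119·V_8 - 0.01786·V_4 - 0.03333·V_9 = 0
  0.03752·V_9 - 0.004167·V_5 - 0.03333·V_8 - 0.00002128·V_10 = 0
  0.6159·V_10 - 0.4545·V_6 - 0.00002128·V_9 = 0
Solving these 10 simultaneous equations (Gaussian elimination) gives:
  V_1 = 8.929 V, V_2 = 0.2567 V, V_3 = 0.256 V, V_4 = 8.872 V
  V_5 = 0.5807 V, V_6 = 0.2529 V, V_7 = 0.256 V, V_8 = 7.442 V
  V_9 = 6.676 V, V_10 = 0.1869 V
Power in each resistor, P = (ΔV)²/R:
  P_R1 = (9 - 8.929)²/150 = 0.00003389 W
  P_R2 = (8.929 - 0.2567)²/39000 = 0.001928 W
  P_R3 = (0.2567 - 0.256)²/51 = 0.00000000885 W
  P_R4 = (8.872 - 0.5807)²/2000 = 0.03438 W
  P_R5 = (0.5807 - 0.2529)²/11 = 0.009766 W
  P_R6 = (0.2529 - 0.256)²/2000 = 0.000000004724 W
  P_R7 = (7.442 - 6.676)²/30 = 0.01956 W
  P_R8 = (6.676 - 0.1869)²/47000 = 0.000896 W
  P_R9 = (0.1869 - 0)²/6.2 = 0.005634 W
  P_R10 = (9 - 8.872)²/4.3 = 0.003788 W
  P_R11 = (8.929 - 0.5807)²/33000 = 0.002112 W
  P_R12 = (0.2567 - 0.2529)²/18 = 0.0000007877 W
  P_R13 = (0.256 - 0.256)²/1.5 = 0.0000000002603 W
  P_R14 = (8.872 - 7.442)²/56 = 0.03652 W
  P_R15 = (0.5807 - 6.676)²/240 = 0.1548 W
  P_R16 = (0.2529 - 0.1869)²/2.2 = 0.001981 W
  P_R17 = (0.256 - 0)²/22000 = 0.000002979 W
P_total = P_R1 + P_R2 + P_R3 + P_R4 + P_R5 + P_R6 + P_R7 + P_R8 + P_R9 + P_R10 + P_R11 + P_R12 + P_R13 + P_R14 + P_R15 + P_R16 + P_R17 = 0.2714 W

Final answer: 0.2714 W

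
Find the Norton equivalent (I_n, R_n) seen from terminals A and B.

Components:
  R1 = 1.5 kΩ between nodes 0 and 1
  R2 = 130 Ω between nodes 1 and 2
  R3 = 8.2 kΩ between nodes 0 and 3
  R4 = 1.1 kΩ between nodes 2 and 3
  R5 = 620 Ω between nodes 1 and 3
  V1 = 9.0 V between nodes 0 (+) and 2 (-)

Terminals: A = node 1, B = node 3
Find the Thévenin equivalent first; then I_n = V_th/R_th and R_n = R_th.
Step 1 — V_th is the open-circuit voltage V_A - V_B (nothing connected across the terminals).
Nodal analysis, taking node 2 as the 0 V reference.
Source V1 fixes V_0 = 9 V.
KCL at each unknown node (sum of currents leaving = 0; resistances in Ω):
  Node 1: (V_1 - 9)/1500 + (V_1 - 0)/130 + (V_1 - V_3)/620 = 0
  Node 3: (V_3 - 9)/8200 + (V_3 - 0)/1100 + (V_3 - V_1)/620 = 0
Collecting terms (coefficients in siemens):
  0.009972·V_1 - 0.001613·V_3 = 0.006
  0.002644·V_3 - 0.001613·V_1 = 0.001098
Determinant D = (0.009972)(0.002644) - (-0.001613)(-0.001613) = 0.00002376
V_1 = [(0.006)(0.002644) - (-0.001613)(0.001098)]/D = 0.7421 V
V_3 = [(0.009972)(0.001098) - (0.006)(-0.001613)]/D = 0.8678 V
V_th = V_1 - V_3 = 0.7421 - 0.8678 = -0.1257 V
Step 2 — R_th: zero the source — replace V1 by a short circuit (node 2 merges into node 0) — and find the resistance seen between A (node 1) and B (node 3).
Reduce the network between node 1 (A) and node 3 (B) by series/parallel combination:
  Rp1 = R1 ‖ R2 (parallel, both between nodes 0 and 1) = 1/(1/1500 + 1/130) = 119.6 Ω
  Rp2 = R3 ‖ R4 (parallel, both between nodes 0 and 3) = 1/(1/8200 + 1/1100) = 969.9 Ω
  Rs1 = Rp1 + Rp2 (series, joined only at node 0) = 119.6 + 969.9 = 1090 Ω
  Rp3 = R5 ‖ Rs1 (parallel, both between nodes 1 and 3) = 1/(1/620 + 1/1090) = 395.1 Ω
R_th = 395.1 Ω
I_n = V_th/R_th = -0.1257/395.1 = -0.0003182 A, and R_n = R_th = 395.1 Ω

Final answer: I_n = -0.0003182 A, R_n = 395.1 Ω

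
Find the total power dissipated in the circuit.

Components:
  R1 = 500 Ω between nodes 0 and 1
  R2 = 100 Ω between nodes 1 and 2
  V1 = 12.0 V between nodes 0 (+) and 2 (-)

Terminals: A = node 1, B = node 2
Nodal analysis, taking node 2 as the 0 V reference.
Source V1 fixes V_0 = 12 V.
KCL at each unknown node (sum of currents leaving = 0; resistances in Ω):
  Node 1: (V_1 - 12)/500 + (V_1 - 0)/100 = 0
Collecting terms: 0.012 × V_1 = 0.024  =>  V_1 = 2 V
Power in each resistor, P = (ΔV)²/R:
  P_R1 = (12 - 2)²/500 = 0.2 W
  P_R2 = (2 - 0)²/100 = 0.04 W
P_total = P_R1 + P_R2 = 0.24 W

Final answer: 0.24 W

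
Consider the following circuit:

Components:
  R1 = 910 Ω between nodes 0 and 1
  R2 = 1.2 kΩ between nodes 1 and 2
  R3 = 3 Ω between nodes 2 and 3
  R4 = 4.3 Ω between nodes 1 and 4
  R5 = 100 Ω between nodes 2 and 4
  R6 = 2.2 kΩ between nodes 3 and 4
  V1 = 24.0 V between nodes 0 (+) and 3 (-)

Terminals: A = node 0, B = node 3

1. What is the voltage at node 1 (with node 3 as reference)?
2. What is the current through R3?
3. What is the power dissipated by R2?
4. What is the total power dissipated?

Nodal analysis, taking node 3 as the 0 V reference.
Source V1 fixes V_0 = 24 V.
KCL at each unknown node (sum of currents leaving = 0; resistances in Ω):
  Node 1: (V_1 - 24)/910 + (V_1 - V_2)/1200 + (V_1 - V_4)/4.3 = 0
  Node 2: (V_2 - V_1)/1200 + (V_2 - 0)/3 + (V_2 - V_4)/100 = 0
  Node 4: (V_4 - V_1)/4.3 + (V_4 - V_2)/100 + (V_4 - 0)/2200 = 0
Collecting terms (coefficients in siemens):
  0.2345·V_1 - 0.0008333·V_2 - 0.2326·V_4 = 0.02637
  0.3442·V_2 - 0.0008333·V_1 - 0.01·V_4 = 0
  0.243·V_4 - 0.2326·V_1 - 0.01·V_2 = 0
Solving these 3 simultaneous equations (Gaussian elimination) gives:
  V_1 = 2.269 V, V_2 = 0.06867 V, V_4 = 2.174 V
Part 1:
  Read off the nodal solution: V_1 = 2.269 V
Part 2:
  I_R3 = (V_2 - V_3)/R3 = (0.06867 - 0)/3 = 0.02289 A
  Magnitude: I_R3 = 0.02289 A
Part 3:
  I_R2 = (V_1 - V_2)/R2 = (2.269 - 0.06867)/1200 = 0.001834 A
  P_R2 = I_R2² × R2 = (0.001834)² × 1200 = 0.004035 W
Part 4:
  Power in each resistor, P = (ΔV)²/R:
    P_R1 = (24 - 2.269)²/910 = 0.5189 W
    P_R2 = (2.269 - 0.06867)²/1200 = 0.004035 W
    P_R3 = (0.06867 - 0)²/3 = 0.001572 W
    P_R4 = (2.269 - 2.174)²/4.3 = 0.00209 W
    P_R5 = (0.06867 - 2.174)²/100 = 0.04434 W
    P_R6 = (0 - 2.174)²/2200 = 0.002149 W
  P_total = P_R1 + P_R2 + P_R3 + P_R4 + P_R5 + P_R6 = 0.5731 W

Final answers:
1. V_1 = 2.269 V
2. I_R3 = 0.02289 A
3. P_R2 = 0.004035 W
4. P_total = 0.5731 W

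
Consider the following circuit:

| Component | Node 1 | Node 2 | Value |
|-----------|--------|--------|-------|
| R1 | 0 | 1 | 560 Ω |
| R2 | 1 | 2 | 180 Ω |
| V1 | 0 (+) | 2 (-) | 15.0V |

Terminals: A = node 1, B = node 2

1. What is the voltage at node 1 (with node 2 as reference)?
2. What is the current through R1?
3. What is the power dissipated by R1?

Nodal analysis, taking node 2 as the 0 V reference.
Source V1 fixes V_0 = 15 V.
KCL at each unknown node (sum of currents leaving = 0; resistances in Ω):
  Node 1: (V_1 - 15)/560 + (V_1 - 0)/180 = 0
Collecting terms: 0.007341 × V_1 = 0.02679  =>  V_1 = 3.649 V
Part 1:
  Read off the nodal solution: V_1 = 3.649 V
Part 2:
  I_R1 = (V_0 - V_1)/R1 = (15 - 3.649)/560 = 0.02027 A
  Magnitude: I_R1 = 0.02027 A
Part 3:
  I_R1 = (V_0 - V_1)/R1 = (15 - 3.649)/560 = 0.02027 A
  P_R1 = I_R1² × R1 = (0.02027)² × 560 = 0.2301 W

Final answers:
1. V_1 = 3.649 V
2. I_R1 = 0.02027 A
3. P_R1 = 0.2301 W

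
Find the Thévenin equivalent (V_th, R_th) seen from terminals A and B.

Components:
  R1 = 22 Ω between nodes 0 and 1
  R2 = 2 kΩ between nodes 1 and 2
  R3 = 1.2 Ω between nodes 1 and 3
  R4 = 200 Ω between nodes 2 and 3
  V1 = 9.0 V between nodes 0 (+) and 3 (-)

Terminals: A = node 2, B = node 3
Step 1 — V_th is the open-circuit voltage V_A - V_B (nothing connected across the terminals).
Nodal analysis, taking node 3 as the 0 V reference.
Source V1 fixes V_0 = 9 V.
KCL at each unknown node (sum of currents leaving = 0; resistances in Ω):
  Node 1: (V_1 - 9)/22 + (V_1 - V_2)/2000 + (V_1 - 0)/1.2 = 0
  Node 2: (V_2 - V_1)/2000 + (V_2 - 0)/200 = 0
Collecting terms (coefficients in siemens):
  0.8793·V_1 - 0.0005·V_2 = 0.4091
  0.0055·V_2 - 0.0005·V_1 = 0
Determinant D = (0.8793)(0.0055) - (-0.0005)(-0.0005) = 0.004836
V_1 = [(0.4091)(0.0055) - (-0.0005)(0)]/D = 0.4653 V
V_2 = [(0.8793)(0) - (0.4091)(-0.0005)]/D = 0.0423 V
V_th = V_2 - V_3 = 0.0423 - 0 = 0.0423 V
Step 2 — R_th: zero the source — replace V1 by a short circuit (node 3 merges into node 0) — and find the resistance seen between A (node 2) and B (node 0).
Reduce the network between node 2 (A) and node 0 (B) by series/parallel combination:
  Rp1 = R1 ‖ R3 (parallel, both between nodes 0 and 1) = 1/(1/22 + 1/1.2) = 1.138 Ω
  Rs1 = R2 + Rp1 (series, joined only at node 1) = 2000 + 1.138 = 2001 Ω
  Rp2 = R4 ‖ Rs1 (parallel, both between nodes 0 and 2) = 1/(1/200 + 1/2001) = 181.8 Ω
R_th = 181.8 Ω

Final answer: V_th = 0.0423 V, R_th = 181.8 Ω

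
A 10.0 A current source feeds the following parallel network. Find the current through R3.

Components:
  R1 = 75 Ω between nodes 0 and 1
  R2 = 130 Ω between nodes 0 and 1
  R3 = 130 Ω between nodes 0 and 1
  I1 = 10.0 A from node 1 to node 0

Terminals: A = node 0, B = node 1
All resistors sit directly between nodes 0 and 1, so they are in parallel and share one voltage V; the full source current 10 A splits among them.
1/R_par = 1/75 + 1/130 + 1/130 = 0.02872 S  =>  R_par = 34.82 Ω
V = I × R_par = 10 × 34.82 = 348.2 V
I_R3 = V/R3 = 348.2/130 = 2.679 A

Final answer: 2.679 A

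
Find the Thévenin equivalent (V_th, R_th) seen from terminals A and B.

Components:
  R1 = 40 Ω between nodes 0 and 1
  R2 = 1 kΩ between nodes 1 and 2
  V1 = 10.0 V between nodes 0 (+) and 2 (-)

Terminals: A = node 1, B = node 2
Step 1 — V_th is the open-circuit voltage V_A - V_B (nothing connected across the terminals).
Nodal analysis, taking node 2 as the 0 V reference.
Source V1 fixes V_0 = 10 V.
KCL at each unknown node (sum of currents leaving = 0; resistances in Ω):
  Node 1: (V_1 - 10)/40 + (V_1 - 0)/1000 = 0
Collecting terms: 0.026 × V_1 = 0.25  =>  V_1 = 9.615 V
V_th = V_1 - V_2 = 9.615 - 0 = 9.615 V
Step 2 — R_th: zero the source — replace V1 by a short circuit (node 2 merges into node 0) — and find the resistance seen between A (node 1) and B (node 0).
Reduce the network between node 1 (A) and node 0 (B) by series/parallel combination:
  Rp1 = R1 ‖ R2 (parallel, both between nodes 0 and 1) = 1/(1/40 + 1/1000) = 38.46 Ω
R_th = 38.46 Ω

Final answer: V_th = 9.615 V, R_th = 38.46 Ω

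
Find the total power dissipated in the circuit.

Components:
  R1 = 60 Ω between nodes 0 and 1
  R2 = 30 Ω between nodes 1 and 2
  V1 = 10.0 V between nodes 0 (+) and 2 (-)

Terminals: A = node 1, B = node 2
Nodal analysis, taking node 2 as the 0 V reference.
Source V1 fixes V_0 = 10 V.
KCL at each unknown node (sum of currents leaving = 0; resistances in Ω):
  Node 1: (V_1 - 10)/60 + (V_1 - 0)/30 = 0
Collecting terms: 0.05 × V_1 = 0.1667  =>  V_1 = 3.333 V
Power in each resistor, P = (ΔV)²/R:
  P_R1 = (10 - 3.333)²/60 = 0.7407 W
  P_R2 = (3.333 - 0)²/30 = 0.3704 W
P_total = P_R1 + P_R2 = 1.111 W

Final answer: 1.111 W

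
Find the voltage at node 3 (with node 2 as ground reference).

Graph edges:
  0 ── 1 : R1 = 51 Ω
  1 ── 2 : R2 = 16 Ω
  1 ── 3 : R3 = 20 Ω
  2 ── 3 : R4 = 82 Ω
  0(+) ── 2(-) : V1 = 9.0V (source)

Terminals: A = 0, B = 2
Nodal analysis, taking node 2 as the 0 V reference.
Source V1 fixes V_0 = 9 V.
KCL at each unknown node (sum of currents leaving = 0; resistances in Ω):
  Node 1: (V_1 - 9)/51 + (V_1 - 0)/16 + (V_1 - V_3)/20 = 0
  Node 3: (V_3 - V_1)/20 + (V_3 - 0)/82 = 0
Collecting terms (coefficients in siemens):
  0.1321·V_1 - 0.05·V_3 = 0.1765
  0.0622·V_3 - 0.05·V_1 = 0
Determinant D = (0.1321)(0.0622) - (-0.05)(-0.05) = 0.005716
V_1 = [(0.1765)(0.0622) - (-0.05)(0)]/D = 1.92 V
V_3 = [(0.1321)(0) - (0.1765)(-0.05)]/D = 1.544 V
The requested potential is V_3 = 1.544 V.

Final answer: V_3 = 1.544 V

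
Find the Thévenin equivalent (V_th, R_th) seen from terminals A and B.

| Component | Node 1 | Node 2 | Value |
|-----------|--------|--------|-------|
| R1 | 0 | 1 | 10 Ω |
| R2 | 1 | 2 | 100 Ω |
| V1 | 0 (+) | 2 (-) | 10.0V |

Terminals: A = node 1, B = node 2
Step 1 — V_th is the open-circuit voltage V_A - V_B (nothing connected across the terminals).
Nodal analysis, taking node 2 as the 0 V reference.
Source V1 fixes V_0 = 10 V.
KCL at each unknown node (sum of currents leaving = 0; resistances in Ω):
  Node 1: (V_1 - 10)/10 + (V_1 - 0)/100 = 0
Collecting terms: 0.11 × V_1 = 1  =>  V_1 = 9.091 V
V_th = V_1 - V_2 = 9.091 - 0 = 9.091 V
Step 2 — R_th: zero the source — replace V1 by a short circuit (node 2 merges into node 0) — and find the resistance seen between A (node 1) and B (node 0).
Reduce the network between node 1 (A) and node 0 (B) by series/parallel combination:
  Rp1 = R1 ‖ R2 (parallel, both between nodes 0 and 1) = 1/(1/10 + 1/100) = 9.091 Ω
R_th = 9.091 Ω

Final answer: V_th = 9.091 V, R_th = 9.091 Ω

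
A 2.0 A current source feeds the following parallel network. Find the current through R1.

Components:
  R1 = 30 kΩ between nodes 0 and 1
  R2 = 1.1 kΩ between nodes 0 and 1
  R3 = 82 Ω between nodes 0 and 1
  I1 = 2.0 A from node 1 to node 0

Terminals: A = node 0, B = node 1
All resistors sit directly between nodes 0 and 1, so they are in parallel and share one voltage V; the full source current 2 A splits among them.
1/R_par = 1/30000 + 1/1100 + 1/82 = 0.01314 S  =>  R_par = 76.12 Ω
V = I × R_par = 2 × 76.12 = 152.2 V
I_R1 = V/R1 = 152.2/30000 = 0.005075 A

Final answer: 0.005075 A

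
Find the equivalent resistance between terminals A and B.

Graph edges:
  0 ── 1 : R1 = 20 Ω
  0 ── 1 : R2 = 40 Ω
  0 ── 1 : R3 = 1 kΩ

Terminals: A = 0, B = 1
Reduce the network between node 0 (A) and node 1 (B) by series/parallel combination:
  Rp1 = R1 ‖ R2 ‖ R3 (parallel, all between nodes 0 and 1) = 1/(1/20 + 1/40 + 1/1000) = 13.16 Ω
R_eq = 13.16 Ω

Final answer: 13.16 Ω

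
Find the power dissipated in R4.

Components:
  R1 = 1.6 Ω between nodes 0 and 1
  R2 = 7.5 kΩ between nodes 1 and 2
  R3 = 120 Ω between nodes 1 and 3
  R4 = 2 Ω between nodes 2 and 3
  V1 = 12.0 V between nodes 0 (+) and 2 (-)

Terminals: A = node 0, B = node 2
Nodal analysis, taking node 2 as the 0 V reference.
Source V1 fixes V_0 = 12 V.
KCL at each unknown node (sum of currents leaving = 0; resistances in Ω):
  Node 1: (V_1 - 12)/1.6 + (V_1 - 0)/7500 + (V_1 - V_3)/120 = 0
  Node 3: (V_3 - V_1)/120 + (V_3 - 0)/2 = 0
Collecting terms (coefficients in siemens):
  0.6335·V_1 - 0.008333·V_3 = 7.5
  0.5083·V_3 - 0.008333·V_1 = 0
Determinant D = (0.6335)(0.5083) - (-0.008333)(-0.008333) = 0.3219
V_1 = [(7.5)(0.5083) - (-0.008333)(0)]/D = 11.84 V
V_3 = [(0.6335)(0) - (7.5)(-0.008333)]/D = 0.1941 V
I_R4 = (V_2 - V_3)/R4 = (0 - 0.1941)/2 = -0.09707 A
P_R4 = I_R4² × R4 = (-0.09707)² × 2 = 0.01884 W

Final answer: 0.01884 W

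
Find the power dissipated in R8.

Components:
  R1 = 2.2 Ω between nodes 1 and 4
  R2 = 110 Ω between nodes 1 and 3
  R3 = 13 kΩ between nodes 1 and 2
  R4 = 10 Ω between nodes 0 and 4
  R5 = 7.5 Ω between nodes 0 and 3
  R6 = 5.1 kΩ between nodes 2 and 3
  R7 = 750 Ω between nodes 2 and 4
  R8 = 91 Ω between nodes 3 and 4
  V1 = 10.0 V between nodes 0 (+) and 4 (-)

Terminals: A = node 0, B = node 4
Nodal analysis, taking node 4 as the 0 V reference.
Source V1 fixes V_0 = 10 V.
KCL at each unknown node (sum of currents leaving = 0; resistances in Ω):
  Node 1: (V_1 - 0)/2.2 + (V_1 - V_3)/110 + (V_1 - V_2)/13000 = 0
  Node 2: (V_2 - V_1)/13000 + (V_2 - V_3)/5100 + (V_2 - 0)/750 = 0
  Node 3: (V_3 - V_1)/110 + (V_3 - 10)/7.5 + (V_3 - V_2)/5100 + (V_3 - 0)/91 = 0
Collecting terms (coefficients in siemens):
  0.4637·V_1 - 0.00007692·V_2 - 0.009091·V_3 = 0
  0.001606·V_2 - 0.00007692·V_1 - 0.0001961·V_3 = 0
  0.1536·V_3 - 0.009091·V_1 - 0.0001961·V_2 = 1.333
Solving these 3 simultaneous equations (Gaussian elimination) gives:
  V_1 = 0.1706 V, V_2 = 1.069 V, V_3 = 8.691 V
I_R8 = (V_3 - V_4)/R8 = (8.691 - 0)/91 = 0.09551 A
P_R8 = I_R8² × R8 = (0.09551)² × 91 = 0.8301 W

Final answer: 0.8301 W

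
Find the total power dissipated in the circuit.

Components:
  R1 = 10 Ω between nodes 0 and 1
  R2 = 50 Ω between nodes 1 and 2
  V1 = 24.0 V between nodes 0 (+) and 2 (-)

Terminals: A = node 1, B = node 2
Nodal analysis, taking node 2 as the 0 V reference.
Source V1 fixes V_0 = 24 V.
KCL at each unknown node (sum of currents leaving = 0; resistances in Ω):
  Node 1: (V_1 - 24)/10 + (V_1 - 0)/50 = 0
Collecting terms: 0.12 × V_1 = 2.4  =>  V_1 = 20 V
Power in each resistor, P = (ΔV)²/R:
  P_R1 = (24 - 20)²/10 = 1.6 W
  P_R2 = (20 - 0)²/50 = 8 W
P_total = P_R1 + P_R2 = 9.6 W

Final answer: 9.6 W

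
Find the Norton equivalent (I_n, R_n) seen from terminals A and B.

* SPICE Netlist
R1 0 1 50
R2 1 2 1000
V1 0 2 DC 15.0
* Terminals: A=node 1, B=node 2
Find the Thévenin equivalent first; then I_n = V_th/R_th and R_n = R_th.
Step 1 — V_th is the open-circuit voltage V_A - V_B (nothing connected across the terminals).
Nodal analysis, taking node 2 as the 0 V reference.
Source V1 fixes V_0 = 15 V.
KCL at each unknown node (sum of currents leaving = 0; resistances in Ω):
  Node 1: (V_1 - 15)/50 + (V_1 - 0)/1000 = 0
Collecting terms: 0.021 × V_1 = 0.3  =>  V_1 = 14.29 V
V_th = V_1 - V_2 = 14.29 - 0 = 14.29 V
Step 2 — R_th: zero the source — replace V1 by a short circuit (node 2 merges into node 0) — and find the resistance seen between A (node 1) and B (node 0).
Reduce the network between node 1 (A) and node 0 (B) by series/parallel combination:
  Rp1 = R1 ‖ R2 (parallel, both between nodes 0 and 1) = 1/(1/50 + 1/1000) = 47.62 Ω
R_th = 47.62 Ω
I_n = V_th/R_th = 14.29/47.62 = 0.3 A, and R_n = R_th = 47.62 Ω

Final answer: I_n = 0.3 A, R_n = 47.62 Ω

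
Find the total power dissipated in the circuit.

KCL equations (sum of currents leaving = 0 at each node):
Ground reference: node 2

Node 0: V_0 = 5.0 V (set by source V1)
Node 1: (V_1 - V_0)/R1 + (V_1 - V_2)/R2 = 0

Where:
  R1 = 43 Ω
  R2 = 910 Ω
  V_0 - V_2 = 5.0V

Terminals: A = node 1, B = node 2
Nodal analysis, taking node 2 as the 0 V reference.
Source V1 fixes V_0 = 5 V.
KCL at each unknown node (sum of currents leaving = 0; resistances in Ω):
  Node 1: (V_1 - 5)/43 + (V_1 - 0)/910 = 0
Collecting terms: 0.02435 × V_1 = 0.1163  =>  V_1 = 4.774 V
Power in each resistor, P = (ΔV)²/R:
  P_R1 = (5 - 4.774)²/43 = 0.001184 W
  P_R2 = (4.774 - 0)²/910 = 0.02505 W
P_total = P_R1 + P_R2 = 0.02623 W

Final answer: 0.02623 W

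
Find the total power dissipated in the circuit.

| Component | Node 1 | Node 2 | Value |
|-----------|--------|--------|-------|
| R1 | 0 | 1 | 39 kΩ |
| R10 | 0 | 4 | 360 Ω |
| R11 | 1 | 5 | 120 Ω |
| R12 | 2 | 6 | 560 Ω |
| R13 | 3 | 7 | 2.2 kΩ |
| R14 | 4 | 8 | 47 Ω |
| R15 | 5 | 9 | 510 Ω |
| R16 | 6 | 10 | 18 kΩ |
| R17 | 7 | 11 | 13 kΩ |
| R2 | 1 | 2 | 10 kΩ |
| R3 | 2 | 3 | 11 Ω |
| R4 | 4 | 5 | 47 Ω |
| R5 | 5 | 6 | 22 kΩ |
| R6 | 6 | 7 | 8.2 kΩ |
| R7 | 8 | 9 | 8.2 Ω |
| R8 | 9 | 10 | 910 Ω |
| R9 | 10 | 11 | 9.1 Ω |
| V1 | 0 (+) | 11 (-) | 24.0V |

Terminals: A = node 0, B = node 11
Nodal analysis, taking node 11 as the 0 V reference.
Source V1 fixes V_0 = 24 V.
KCL at each unknown node (sum of currents leaving = 0; resistances in Ω):
  Node 1: (V_1 - 24)/39000 + (V_1 - V_2)/10000 + (V_1 - V_5)/120 = 0
  Node 2: (V_2 - V_1)/10000 + (V_2 - V_3)/11 + (V_2 - V_6)/560 = 0
  Node 3: (V_3 - V_2)/11 + (V_3 - V_7)/2200 = 0
  Node 4: (V_4 - V_5)/47 + (V_4 - 24)/360 + (V_4 - V_8)/47 = 0
  Node 5: (V_5 - V_4)/47 + (V_5 - V_6)/22000 + (V_5 - V_1)/120 + (V_5 - V_9)/510 = 0
  Node 6: (V_6 - V_5)/22000 + (V_6 - V_7)/8200 + (V_6 - V_2)/560 + (V_6 - V_10)/18000 = 0
  Node 7: (V_7 - V_6)/8200 + (V_7 - V_3)/2200 + (V_7 - 0)/13000 = 0
  Node 8: (V_8 - V_9)/8.2 + (V_8 - V_4)/47 = 0
  Node 9: (V_9 - V_8)/8.2 + (V_9 - V_10)/910 + (V_9 - V_5)/510 = 0
  Node 10: (V_10 - V_9)/910 + (V_10 - 0)/9.1 + (V_10 - V_6)/18000 = 0
Collecting terms (coefficients in siemens):
  0.008459·V_1 - 0.0001·V_2 - 0.008333·V_5 = 0.0006154
  0.09279·V_2 - 0.0001·V_1 - 0.09091·V_3 - 0.001786·V_6 = 0
  0.09136·V_3 - 0.09091·V_2 - 0.0004545·V_7 = 0
  0.04533·V_4 - 0.02128·V_5 - 0.02128·V_8 = 0.06667
  0.03162·V_5 - 0.008333·V_1 - 0.02128·V_4 - 0.00004545·V_6 - 0.001961·V_9 = 0
  0.002009·V_6 - 0.001786·V_2 - 0.00004545·V_5 - 0.000122·V_7 - 0.00005556·V_10 = 0
  0.0006534·V_7 - 0.0004545·V_3 - 0.000122·V_6 = 0
  0.1432·V_8 - 0.02128·V_4 - 0.122·V_9 = 0
  0.125·V_9 - 0.001961·V_5 - 0.122·V_8 - 0.001099·V_10 = 0
  0.111·V_10 - 0.00005556·V_6 - 0.001099·V_9 = 0
Solving these 10 simultaneous equations (Gaussian elimination) gives:
  V_1 = 17.06 V, V_2 = 9.341 V, V_3 = 9.336 V, V_4 = 17.25 V
  V_5 = 17.14 V, V_6 = 9.195 V, V_7 = 8.21 V, V_8 = 16.49 V
  V_9 = 16.35 V, V_10 = 0.1664 V
Power in each resistor, P = (ΔV)²/R:
  P_R1 = (24 - 17.06)²/39000 = 0.001234 W
  P_R2 = (17.06 - 9.341)²/10000 = 0.005964 W
  P_R3 = (9.341 - 9.336)²/11 = 0.000002878 W
  P_R4 = (17.25 - 17.14)²/47 = 0.0002905 W
  P_R5 = (17.14 - 9.195)²/22000 = 0.002866 W
  P_R6 = (9.195 - 8.21)²/8200 = 0.0001183 W
  P_R7 = (16.49 - 16.35)²/8.2 = 0.002168 W
  P_R8 = (16.35 - 0.1664)²/910 = 0.288 W
  P_R9 = (0.1664 - 0)²/9.1 = 0.003044 W
  P_R10 = (24 - 17.25)²/360 = 0.1265 W
  P_R11 = (17.06 - 17.14)²/120 = 0.0000424 W
  P_R12 = (9.341 - 9.195)²/560 = 0.00003809 W
  P_R13 = (9.336 - 8.21)²/2200 = 0.0005755 W
  P_R14 = (17.25 - 16.49)²/47 = 0.01242 W
  P_R15 = (17.14 - 16.35)²/510 = 0.001195 W
  P_R16 = (9.195 - 0.1664)²/18000 = 0.004529 W
  P_R17 = (8.21 - 0)²/13000 = 0.005185 W
P_total = P_R1 + P_R2 + P_R3 + P_R4 + P_R5 + P_R6 + P_R7 + P_R8 + P_R9 + P_R10 + P_R11 + P_R12 + P_R13 + P_R14 + P_R15 + P_R16 + P_R17 = 0.4541 W

Final answer: 0.4541 W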